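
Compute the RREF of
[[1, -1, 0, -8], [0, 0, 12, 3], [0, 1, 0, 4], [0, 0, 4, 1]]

[[1, 0, 0, -4], [0, 1, 0, 4], [0, 0, 1, 1/4], [0, 0, 0, 0]]

R2 ↔ R3
  [ 1  -1   0  -8 ]
  [ 0   1   0   4 ]
  [ 0   0  12   3 ]
  [ 0   0   4   1 ]
R3 ← 1/12·R3
  [ 1  -1  0   -8 ]
  [ 0   1  0    4 ]
  [ 0   0  1  1/4 ]
  [ 0   0  4    1 ]
R4 ← R4 − 4·R3
  [ 1  -1  0   -8 ]
  [ 0   1  0    4 ]
  [ 0   0  1  1/4 ]
  [ 0   0  0    0 ]
R1 ← R1 + R2
  [ 1  0  0   -4 ]
  [ 0  1  0    4 ]
  [ 0  0  1  1/4 ]
  [ 0  0  0    0 ]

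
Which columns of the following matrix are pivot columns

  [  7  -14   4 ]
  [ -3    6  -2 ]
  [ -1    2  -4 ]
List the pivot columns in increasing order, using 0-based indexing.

R1 ← 1/7·R1
  [  1  -2  4/7 ]
  [ -3   6   -2 ]
  [ -1   2   -4 ]
R2 ← R2 + 3·R1
  [  1  -2   4/7 ]
  [  0   0  -2/7 ]
  [ -1   2    -4 ]
R3 ← R3 + R1
  [ 1  -2    4/7 ]
  [ 0   0   -2/7 ]
  [ 0   0  -24/7 ]
R2 ← -7/2·R2
  [ 1  -2    4/7 ]
  [ 0   0      1 ]
  [ 0   0  -24/7 ]
R3 ← R3 + 24/7·R2
  [ 1  -2  4/7 ]
  [ 0   0    1 ]
  [ 0   0    0 ]
R1 ← R1 − 4/7·R2
  [ 1  -2  0 ]
  [ 0   0  1 ]
  [ 0   0  0 ]
Pivot columns are the columns containing a leading 1.

0, 2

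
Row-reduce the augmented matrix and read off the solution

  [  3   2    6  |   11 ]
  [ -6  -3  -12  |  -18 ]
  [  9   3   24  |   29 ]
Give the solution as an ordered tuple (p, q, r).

(-5/3, 4, 4/3)

r1 -> 1/3·r1
  [  1  2/3    2  |  11/3 ]
  [ -6   -3  -12  |   -18 ]
  [  9    3   24  |    29 ]
r2 -> r2 + 6·r1
  [ 1  2/3   2  |  11/3 ]
  [ 0    1   0  |     4 ]
  [ 9    3  24  |    29 ]
r3 -> r3 − 9·r1
  [ 1  2/3  2  |  11/3 ]
  [ 0    1  0  |     4 ]
  [ 0   -3  6  |    -4 ]
r3 -> r3 + 3·r2
  [ 1  2/3  2  |  11/3 ]
  [ 0    1  0  |     4 ]
  [ 0    0  6  |     8 ]
r3 -> 1/6·r3
  [ 1  2/3  2  |  11/3 ]
  [ 0    1  0  |     4 ]
  [ 0    0  1  |   4/3 ]
r1 -> r1 − 2·r3
  [ 1  2/3  0  |    1 ]
  [ 0    1  0  |    4 ]
  [ 0    0  1  |  4/3 ]
r1 -> r1 − 2/3·r2
  [ 1  0  0  |  -5/3 ]
  [ 0  1  0  |     4 ]
  [ 0  0  1  |   4/3 ]
Reading off the last column: p = -5/3, q = 4, r = 4/3.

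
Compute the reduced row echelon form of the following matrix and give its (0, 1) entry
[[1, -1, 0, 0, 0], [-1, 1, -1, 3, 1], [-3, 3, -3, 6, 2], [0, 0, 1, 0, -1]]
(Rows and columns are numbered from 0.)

-1

Add R1 to R2.
  [  1  -1   0  0   0 ]
  [  0   0  -1  3   1 ]
  [ -3   3  -3  6   2 ]
  [  0   0   1  0  -1 ]
Add 3 times R1 to R3.
  [ 1  -1   0  0   0 ]
  [ 0   0  -1  3   1 ]
  [ 0   0  -3  6   2 ]
  [ 0   0   1  0  -1 ]
Multiply R2 by -1.
  [ 1  -1   0   0   0 ]
  [ 0   0   1  -3  -1 ]
  [ 0   0  -3   6   2 ]
  [ 0   0   1   0  -1 ]
Add 3 times R2 to R3.
  [ 1  -1  0   0   0 ]
  [ 0   0  1  -3  -1 ]
  [ 0   0  0  -3  -1 ]
  [ 0   0  1   0  -1 ]
Subtract R2 from R4.
  [ 1  -1  0   0   0 ]
  [ 0   0  1  -3  -1 ]
  [ 0   0  0  -3  -1 ]
  [ 0   0  0   3   0 ]
Multiply R3 by -1/3.
  [ 1  -1  0   0    0 ]
  [ 0   0  1  -3   -1 ]
  [ 0   0  0   1  1/3 ]
  [ 0   0  0   3    0 ]
Subtract 3 times R3 from R4.
  [ 1  -1  0   0    0 ]
  [ 0   0  1  -3   -1 ]
  [ 0   0  0   1  1/3 ]
  [ 0   0  0   0   -1 ]
Multiply R4 by -1.
  [ 1  -1  0   0    0 ]
  [ 0   0  1  -3   -1 ]
  [ 0   0  0   1  1/3 ]
  [ 0   0  0   0    1 ]
Subtract 1/3 times R4 from R3.
  [ 1  -1  0   0   0 ]
  [ 0   0  1  -3  -1 ]
  [ 0   0  0   1   0 ]
  [ 0   0  0   0   1 ]
Add R4 to R2.
  [ 1  -1  0   0  0 ]
  [ 0   0  1  -3  0 ]
  [ 0   0  0   1  0 ]
  [ 0   0  0   0  1 ]
Add 3 times R3 to R2.
  [ 1  -1  0  0  0 ]
  [ 0   0  1  0  0 ]
  [ 0   0  0  1  0 ]
  [ 0   0  0  0  1 ]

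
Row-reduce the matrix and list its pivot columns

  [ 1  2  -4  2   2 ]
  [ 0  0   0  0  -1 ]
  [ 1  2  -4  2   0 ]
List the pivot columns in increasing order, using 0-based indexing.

ρ3 := ρ3 − ρ1
  [ 1  2  -4  2   2 ]
  [ 0  0   0  0  -1 ]
  [ 0  0   0  0  -2 ]
ρ2 := -1·ρ2
  [ 1  2  -4  2   2 ]
  [ 0  0   0  0   1 ]
  [ 0  0   0  0  -2 ]
ρ3 := ρ3 + 2·ρ2
  [ 1  2  -4  2  2 ]
  [ 0  0   0  0  1 ]
  [ 0  0   0  0  0 ]
ρ1 := ρ1 − 2·ρ2
  [ 1  2  -4  2  0 ]
  [ 0  0   0  0  1 ]
  [ 0  0   0  0  0 ]
Pivot columns are the columns containing a leading 1.

0, 4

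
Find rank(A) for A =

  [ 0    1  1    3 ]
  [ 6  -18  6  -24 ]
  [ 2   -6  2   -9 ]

rank = 3

R1 ↔ R2
  [ 6  -18  6  -24 ]
  [ 0    1  1    3 ]
  [ 2   -6  2   -9 ]
R1 := 1/6·R1
  [ 1  -3  1  -4 ]
  [ 0   1  1   3 ]
  [ 2  -6  2  -9 ]
R3 := R3 − 2·R1
  [ 1  -3  1  -4 ]
  [ 0   1  1   3 ]
  [ 0   0  0  -1 ]
R3 := -1·R3
  [ 1  -3  1  -4 ]
  [ 0   1  1   3 ]
  [ 0   0  0   1 ]
R2 := R2 − 3·R3
  [ 1  -3  1  -4 ]
  [ 0   1  1   0 ]
  [ 0   0  0   1 ]
R1 := R1 + 4·R3
  [ 1  -3  1  0 ]
  [ 0   1  1  0 ]
  [ 0   0  0  1 ]
R1 := R1 + 3·R2
  [ 1  0  4  0 ]
  [ 0  1  1  0 ]
  [ 0  0  0  1 ]
The reduced form has 3 nonzero rows.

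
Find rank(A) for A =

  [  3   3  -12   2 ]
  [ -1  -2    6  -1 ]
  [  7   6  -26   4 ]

rank = 3

R1 ← 1/3·R1
  [  1   1   -4  2/3 ]
  [ -1  -2    6   -1 ]
  [  7   6  -26    4 ]
R2 ← R2 + R1
  [ 1   1   -4   2/3 ]
  [ 0  -1    2  -1/3 ]
  [ 7   6  -26     4 ]
R3 ← R3 − 7·R1
  [ 1   1  -4   2/3 ]
  [ 0  -1   2  -1/3 ]
  [ 0  -1   2  -2/3 ]
R2 ← -1·R2
  [ 1   1  -4   2/3 ]
  [ 0   1  -2   1/3 ]
  [ 0  -1   2  -2/3 ]
R3 ← R3 + R2
  [ 1  1  -4   2/3 ]
  [ 0  1  -2   1/3 ]
  [ 0  0   0  -1/3 ]
R3 ← -3·R3
  [ 1  1  -4  2/3 ]
  [ 0  1  -2  1/3 ]
  [ 0  0   0    1 ]
R2 ← R2 − 1/3·R3
  [ 1  1  -4  2/3 ]
  [ 0  1  -2    0 ]
  [ 0  0   0    1 ]
R1 ← R1 − 2/3·R3
  [ 1  1  -4  0 ]
  [ 0  1  -2  0 ]
  [ 0  0   0  1 ]
R1 ← R1 − R2
  [ 1  0  -2  0 ]
  [ 0  1  -2  0 ]
  [ 0  0   0  1 ]
The reduced form has 3 nonzero rows.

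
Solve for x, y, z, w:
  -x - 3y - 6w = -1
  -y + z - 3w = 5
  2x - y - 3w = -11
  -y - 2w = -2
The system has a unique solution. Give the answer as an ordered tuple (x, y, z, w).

(-5, 4, 6, -1)

Form the augmented matrix and row-reduce:
  [ -1  -3  0  -6  |   -1 ]
  [  0  -1  1  -3  |    5 ]
  [  2  -1  0  -3  |  -11 ]
  [  0  -1  0  -2  |   -2 ]
R1 -> -1·R1
  [ 1   3  0   6  |    1 ]
  [ 0  -1  1  -3  |    5 ]
  [ 2  -1  0  -3  |  -11 ]
  [ 0  -1  0  -2  |   -2 ]
R3 -> R3 − 2·R1
  [ 1   3  0    6  |    1 ]
  [ 0  -1  1   -3  |    5 ]
  [ 0  -7  0  -15  |  -13 ]
  [ 0  -1  0   -2  |   -2 ]
R2 -> -1·R2
  [ 1   3   0    6  |    1 ]
  [ 0   1  -1    3  |   -5 ]
  [ 0  -7   0  -15  |  -13 ]
  [ 0  -1   0   -2  |   -2 ]
R3 -> R3 + 7·R2
  [ 1   3   0   6  |    1 ]
  [ 0   1  -1   3  |   -5 ]
  [ 0   0  -7   6  |  -48 ]
  [ 0  -1   0  -2  |   -2 ]
R4 -> R4 + R2
  [ 1  3   0  6  |    1 ]
  [ 0  1  -1  3  |   -5 ]
  [ 0  0  -7  6  |  -48 ]
  [ 0  0  -1  1  |   -7 ]
R3 -> -1/7·R3
  [ 1  3   0     6  |     1 ]
  [ 0  1  -1     3  |    -5 ]
  [ 0  0   1  -6/7  |  48/7 ]
  [ 0  0  -1     1  |    -7 ]
R4 -> R4 + R3
  [ 1  3   0     6  |     1 ]
  [ 0  1  -1     3  |    -5 ]
  [ 0  0   1  -6/7  |  48/7 ]
  [ 0  0   0   1/7  |  -1/7 ]
R4 -> 7·R4
  [ 1  3   0     6  |     1 ]
  [ 0  1  -1     3  |    -5 ]
  [ 0  0   1  -6/7  |  48/7 ]
  [ 0  0   0     1  |    -1 ]
R3 -> R3 + 6/7·R4
  [ 1  3   0  6  |   1 ]
  [ 0  1  -1  3  |  -5 ]
  [ 0  0   1  0  |   6 ]
  [ 0  0   0  1  |  -1 ]
R2 -> R2 − 3·R4
  [ 1  3   0  6  |   1 ]
  [ 0  1  -1  0  |  -2 ]
  [ 0  0   1  0  |   6 ]
  [ 0  0   0  1  |  -1 ]
R1 -> R1 − 6·R4
  [ 1  3   0  0  |   7 ]
  [ 0  1  -1  0  |  -2 ]
  [ 0  0   1  0  |   6 ]
  [ 0  0   0  1  |  -1 ]
R2 -> R2 + R3
  [ 1  3  0  0  |   7 ]
  [ 0  1  0  0  |   4 ]
  [ 0  0  1  0  |   6 ]
  [ 0  0  0  1  |  -1 ]
R1 -> R1 − 3·R2
  [ 1  0  0  0  |  -5 ]
  [ 0  1  0  0  |   4 ]
  [ 0  0  1  0  |   6 ]
  [ 0  0  0  1  |  -1 ]
Reading off the last column: x = -5, y = 4, z = 6, w = -1.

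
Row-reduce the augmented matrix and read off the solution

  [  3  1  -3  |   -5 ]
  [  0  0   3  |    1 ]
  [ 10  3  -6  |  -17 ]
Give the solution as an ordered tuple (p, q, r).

(-3, 5, 1/3)

R1 := 1/3·R1
  [  1  1/3  -1  |  -5/3 ]
  [  0    0   3  |     1 ]
  [ 10    3  -6  |   -17 ]
R3 := R3 − 10·R1
  [ 1   1/3  -1  |  -5/3 ]
  [ 0     0   3  |     1 ]
  [ 0  -1/3   4  |  -1/3 ]
R2 <=> R3
  [ 1   1/3  -1  |  -5/3 ]
  [ 0  -1/3   4  |  -1/3 ]
  [ 0     0   3  |     1 ]
R2 := -3·R2
  [ 1  1/3   -1  |  -5/3 ]
  [ 0    1  -12  |     1 ]
  [ 0    0    3  |     1 ]
R3 := 1/3·R3
  [ 1  1/3   -1  |  -5/3 ]
  [ 0    1  -12  |     1 ]
  [ 0    0    1  |   1/3 ]
R2 := R2 + 12·R3
  [ 1  1/3  -1  |  -5/3 ]
  [ 0    1   0  |     5 ]
  [ 0    0   1  |   1/3 ]
R1 := R1 + R3
  [ 1  1/3  0  |  -4/3 ]
  [ 0    1  0  |     5 ]
  [ 0    0  1  |   1/3 ]
R1 := R1 − 1/3·R2
  [ 1  0  0  |   -3 ]
  [ 0  1  0  |    5 ]
  [ 0  0  1  |  1/3 ]
Reading off the last column: p = -3, q = 5, r = 1/3.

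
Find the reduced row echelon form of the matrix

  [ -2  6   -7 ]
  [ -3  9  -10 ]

R1 := -1/2·R1
  [  1  -3  7/2 ]
  [ -3   9  -10 ]
R2 := R2 + 3·R1
  [ 1  -3  7/2 ]
  [ 0   0  1/2 ]
R2 := 2·R2
  [ 1  -3  7/2 ]
  [ 0   0    1 ]
R1 := R1 − 7/2·R2
  [ 1  -3  0 ]
  [ 0   0  1 ]

[[1, -3, 0], [0, 0, 1]]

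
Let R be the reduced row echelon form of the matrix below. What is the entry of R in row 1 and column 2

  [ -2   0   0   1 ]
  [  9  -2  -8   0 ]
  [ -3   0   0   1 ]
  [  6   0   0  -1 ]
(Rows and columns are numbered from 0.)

4

Multiply ρ1 by -1/2.
  [  1   0   0  -1/2 ]
  [  9  -2  -8     0 ]
  [ -3   0   0     1 ]
  [  6   0   0    -1 ]
Subtract 9 times ρ1 from ρ2.
  [  1   0   0  -1/2 ]
  [  0  -2  -8   9/2 ]
  [ -3   0   0     1 ]
  [  6   0   0    -1 ]
Add 3 times ρ1 to ρ3.
  [ 1   0   0  -1/2 ]
  [ 0  -2  -8   9/2 ]
  [ 0   0   0  -1/2 ]
  [ 6   0   0    -1 ]
Subtract 6 times ρ1 from ρ4.
  [ 1   0   0  -1/2 ]
  [ 0  -2  -8   9/2 ]
  [ 0   0   0  -1/2 ]
  [ 0   0   0     2 ]
Multiply ρ2 by -1/2.
  [ 1  0  0  -1/2 ]
  [ 0  1  4  -9/4 ]
  [ 0  0  0  -1/2 ]
  [ 0  0  0     2 ]
Multiply ρ3 by -2.
  [ 1  0  0  -1/2 ]
  [ 0  1  4  -9/4 ]
  [ 0  0  0     1 ]
  [ 0  0  0     2 ]
Subtract 2 times ρ3 from ρ4.
  [ 1  0  0  -1/2 ]
  [ 0  1  4  -9/4 ]
  [ 0  0  0     1 ]
  [ 0  0  0     0 ]
Add 9/4 times ρ3 to ρ2.
  [ 1  0  0  -1/2 ]
  [ 0  1  4     0 ]
  [ 0  0  0     1 ]
  [ 0  0  0     0 ]
Add 1/2 times ρ3 to ρ1.
  [ 1  0  0  0 ]
  [ 0  1  4  0 ]
  [ 0  0  0  1 ]
  [ 0  0  0  0 ]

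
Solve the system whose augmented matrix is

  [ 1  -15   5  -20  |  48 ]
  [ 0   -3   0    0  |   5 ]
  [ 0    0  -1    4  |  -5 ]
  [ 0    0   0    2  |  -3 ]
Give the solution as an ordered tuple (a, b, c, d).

Multiply ρ2 by -1/3.
  [ 1  -15   5  -20  |    48 ]
  [ 0    1   0    0  |  -5/3 ]
  [ 0    0  -1    4  |    -5 ]
  [ 0    0   0    2  |    -3 ]
Multiply ρ3 by -1.
  [ 1  -15  5  -20  |    48 ]
  [ 0    1  0    0  |  -5/3 ]
  [ 0    0  1   -4  |     5 ]
  [ 0    0  0    2  |    -3 ]
Multiply ρ4 by 1/2.
  [ 1  -15  5  -20  |    48 ]
  [ 0    1  0    0  |  -5/3 ]
  [ 0    0  1   -4  |     5 ]
  [ 0    0  0    1  |  -3/2 ]
Add 4 times ρ4 to ρ3.
  [ 1  -15  5  -20  |    48 ]
  [ 0    1  0    0  |  -5/3 ]
  [ 0    0  1    0  |    -1 ]
  [ 0    0  0    1  |  -3/2 ]
Add 20 times ρ4 to ρ1.
  [ 1  -15  5  0  |    18 ]
  [ 0    1  0  0  |  -5/3 ]
  [ 0    0  1  0  |    -1 ]
  [ 0    0  0  1  |  -3/2 ]
Subtract 5 times ρ3 from ρ1.
  [ 1  -15  0  0  |    23 ]
  [ 0    1  0  0  |  -5/3 ]
  [ 0    0  1  0  |    -1 ]
  [ 0    0  0  1  |  -3/2 ]
Add 15 times ρ2 to ρ1.
  [ 1  0  0  0  |    -2 ]
  [ 0  1  0  0  |  -5/3 ]
  [ 0  0  1  0  |    -1 ]
  [ 0  0  0  1  |  -3/2 ]
Reading off the last column: a = -2, b = -5/3, c = -1, d = -3/2.

(-2, -5/3, -1, -3/2)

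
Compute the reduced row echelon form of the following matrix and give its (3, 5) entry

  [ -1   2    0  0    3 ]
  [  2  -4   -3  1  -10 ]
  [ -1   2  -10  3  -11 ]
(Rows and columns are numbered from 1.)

R1 → -1·R1
  [  1  -2    0  0   -3 ]
  [  2  -4   -3  1  -10 ]
  [ -1   2  -10  3  -11 ]
R2 → R2 − 2·R1
  [  1  -2    0  0   -3 ]
  [  0   0   -3  1   -4 ]
  [ -1   2  -10  3  -11 ]
R3 → R3 + R1
  [ 1  -2    0  0   -3 ]
  [ 0   0   -3  1   -4 ]
  [ 0   0  -10  3  -14 ]
R2 → -1/3·R2
  [ 1  -2    0     0   -3 ]
  [ 0   0    1  -1/3  4/3 ]
  [ 0   0  -10     3  -14 ]
R3 → R3 + 10·R2
  [ 1  -2  0     0    -3 ]
  [ 0   0  1  -1/3   4/3 ]
  [ 0   0  0  -1/3  -2/3 ]
R3 → -3·R3
  [ 1  -2  0     0   -3 ]
  [ 0   0  1  -1/3  4/3 ]
  [ 0   0  0     1    2 ]
R2 → R2 + 1/3·R3
  [ 1  -2  0  0  -3 ]
  [ 0   0  1  0   2 ]
  [ 0   0  0  1   2 ]

2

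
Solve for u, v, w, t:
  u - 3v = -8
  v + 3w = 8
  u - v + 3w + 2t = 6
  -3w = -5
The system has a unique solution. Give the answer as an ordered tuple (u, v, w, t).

(1, 3, 5/3, 3/2)

Form the augmented matrix and row-reduce:
  [ 1  -3   0  0  |  -8 ]
  [ 0   1   3  0  |   8 ]
  [ 1  -1   3  2  |   6 ]
  [ 0   0  -3  0  |  -5 ]
R3 -> R3 − R1
  [ 1  -3   0  0  |  -8 ]
  [ 0   1   3  0  |   8 ]
  [ 0   2   3  2  |  14 ]
  [ 0   0  -3  0  |  -5 ]
R3 -> R3 − 2·R2
  [ 1  -3   0  0  |  -8 ]
  [ 0   1   3  0  |   8 ]
  [ 0   0  -3  2  |  -2 ]
  [ 0   0  -3  0  |  -5 ]
R3 -> -1/3·R3
  [ 1  -3   0     0  |   -8 ]
  [ 0   1   3     0  |    8 ]
  [ 0   0   1  -2/3  |  2/3 ]
  [ 0   0  -3     0  |   -5 ]
R4 -> R4 + 3·R3
  [ 1  -3  0     0  |   -8 ]
  [ 0   1  3     0  |    8 ]
  [ 0   0  1  -2/3  |  2/3 ]
  [ 0   0  0    -2  |   -3 ]
R4 -> -1/2·R4
  [ 1  -3  0     0  |   -8 ]
  [ 0   1  3     0  |    8 ]
  [ 0   0  1  -2/3  |  2/3 ]
  [ 0   0  0     1  |  3/2 ]
R3 -> R3 + 2/3·R4
  [ 1  -3  0  0  |   -8 ]
  [ 0   1  3  0  |    8 ]
  [ 0   0  1  0  |  5/3 ]
  [ 0   0  0  1  |  3/2 ]
R2 -> R2 − 3·R3
  [ 1  -3  0  0  |   -8 ]
  [ 0   1  0  0  |    3 ]
  [ 0   0  1  0  |  5/3 ]
  [ 0   0  0  1  |  3/2 ]
R1 -> R1 + 3·R2
  [ 1  0  0  0  |    1 ]
  [ 0  1  0  0  |    3 ]
  [ 0  0  1  0  |  5/3 ]
  [ 0  0  0  1  |  3/2 ]
Reading off the last column: u = 1, v = 3, w = 5/3, t = 3/2.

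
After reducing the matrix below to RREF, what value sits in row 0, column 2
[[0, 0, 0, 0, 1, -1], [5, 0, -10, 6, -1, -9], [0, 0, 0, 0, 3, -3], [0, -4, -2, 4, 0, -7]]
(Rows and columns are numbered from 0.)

R1 <-> R2
  [ 5   0  -10  6  -1  -9 ]
  [ 0   0    0  0   1  -1 ]
  [ 0   0    0  0   3  -3 ]
  [ 0  -4   -2  4   0  -7 ]
R1 ← 1/5·R1
  [ 1   0  -2  6/5  -1/5  -9/5 ]
  [ 0   0   0    0     1    -1 ]
  [ 0   0   0    0     3    -3 ]
  [ 0  -4  -2    4     0    -7 ]
R2 <-> R4
  [ 1   0  -2  6/5  -1/5  -9/5 ]
  [ 0  -4  -2    4     0    -7 ]
  [ 0   0   0    0     3    -3 ]
  [ 0   0   0    0     1    -1 ]
R2 ← -1/4·R2
  [ 1  0   -2  6/5  -1/5  -9/5 ]
  [ 0  1  1/2   -1     0   7/4 ]
  [ 0  0    0    0     3    -3 ]
  [ 0  0    0    0     1    -1 ]
R3 ← 1/3·R3
  [ 1  0   -2  6/5  -1/5  -9/5 ]
  [ 0  1  1/2   -1     0   7/4 ]
  [ 0  0    0    0     1    -1 ]
  [ 0  0    0    0     1    -1 ]
R4 ← R4 − R3
  [ 1  0   -2  6/5  -1/5  -9/5 ]
  [ 0  1  1/2   -1     0   7/4 ]
  [ 0  0    0    0     1    -1 ]
  [ 0  0    0    0     0     0 ]
R1 ← R1 + 1/5·R3
  [ 1  0   -2  6/5  0   -2 ]
  [ 0  1  1/2   -1  0  7/4 ]
  [ 0  0    0    0  1   -1 ]
  [ 0  0    0    0  0    0 ]

-2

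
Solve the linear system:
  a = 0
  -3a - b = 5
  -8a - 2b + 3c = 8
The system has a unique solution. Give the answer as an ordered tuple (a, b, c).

(0, -5, -2/3)

Form the augmented matrix and row-reduce:
  [  1   0  0  |  0 ]
  [ -3  -1  0  |  5 ]
  [ -8  -2  3  |  8 ]
R2 ← R2 + 3·R1
  [  1   0  0  |  0 ]
  [  0  -1  0  |  5 ]
  [ -8  -2  3  |  8 ]
R3 ← R3 + 8·R1
  [ 1   0  0  |  0 ]
  [ 0  -1  0  |  5 ]
  [ 0  -2  3  |  8 ]
R2 ← -1·R2
  [ 1   0  0  |   0 ]
  [ 0   1  0  |  -5 ]
  [ 0  -2  3  |   8 ]
R3 ← R3 + 2·R2
  [ 1  0  0  |   0 ]
  [ 0  1  0  |  -5 ]
  [ 0  0  3  |  -2 ]
R3 ← 1/3·R3
  [ 1  0  0  |     0 ]
  [ 0  1  0  |    -5 ]
  [ 0  0  1  |  -2/3 ]
Reading off the last column: a = 0, b = -5, c = -2/3.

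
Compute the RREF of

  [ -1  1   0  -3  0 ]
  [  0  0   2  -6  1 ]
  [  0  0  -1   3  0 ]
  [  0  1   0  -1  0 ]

Multiply R1 by -1.
  [ 1  -1   0   3  0 ]
  [ 0   0   2  -6  1 ]
  [ 0   0  -1   3  0 ]
  [ 0   1   0  -1  0 ]
Swap R2 and R4.
  [ 1  -1   0   3  0 ]
  [ 0   1   0  -1  0 ]
  [ 0   0  -1   3  0 ]
  [ 0   0   2  -6  1 ]
Multiply R3 by -1.
  [ 1  -1  0   3  0 ]
  [ 0   1  0  -1  0 ]
  [ 0   0  1  -3  0 ]
  [ 0   0  2  -6  1 ]
Subtract 2 times R3 from R4.
  [ 1  -1  0   3  0 ]
  [ 0   1  0  -1  0 ]
  [ 0   0  1  -3  0 ]
  [ 0   0  0   0  1 ]
Add R2 to R1.
  [ 1  0  0   2  0 ]
  [ 0  1  0  -1  0 ]
  [ 0  0  1  -3  0 ]
  [ 0  0  0   0  1 ]

[[1, 0, 0, 2, 0], [0, 1, 0, -1, 0], [0, 0, 1, -3, 0], [0, 0, 0, 0, 1]]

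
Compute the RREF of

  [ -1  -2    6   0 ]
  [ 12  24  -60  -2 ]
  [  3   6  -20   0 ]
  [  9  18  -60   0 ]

[[1, 2, 0, 0], [0, 0, 1, 0], [0, 0, 0, 1], [0, 0, 0, 0]]

R1 := -1·R1
  [  1   2   -6   0 ]
  [ 12  24  -60  -2 ]
  [  3   6  -20   0 ]
  [  9  18  -60   0 ]
R2 := R2 − 12·R1
  [ 1   2   -6   0 ]
  [ 0   0   12  -2 ]
  [ 3   6  -20   0 ]
  [ 9  18  -60   0 ]
R3 := R3 − 3·R1
  [ 1   2   -6   0 ]
  [ 0   0   12  -2 ]
  [ 0   0   -2   0 ]
  [ 9  18  -60   0 ]
R4 := R4 − 9·R1
  [ 1  2  -6   0 ]
  [ 0  0  12  -2 ]
  [ 0  0  -2   0 ]
  [ 0  0  -6   0 ]
R2 := 1/12·R2
  [ 1  2  -6     0 ]
  [ 0  0   1  -1/6 ]
  [ 0  0  -2     0 ]
  [ 0  0  -6     0 ]
R3 := R3 + 2·R2
  [ 1  2  -6     0 ]
  [ 0  0   1  -1/6 ]
  [ 0  0   0  -1/3 ]
  [ 0  0  -6     0 ]
R4 := R4 + 6·R2
  [ 1  2  -6     0 ]
  [ 0  0   1  -1/6 ]
  [ 0  0   0  -1/3 ]
  [ 0  0   0    -1 ]
R3 := -3·R3
  [ 1  2  -6     0 ]
  [ 0  0   1  -1/6 ]
  [ 0  0   0     1 ]
  [ 0  0   0    -1 ]
R4 := R4 + R3
  [ 1  2  -6     0 ]
  [ 0  0   1  -1/6 ]
  [ 0  0   0     1 ]
  [ 0  0   0     0 ]
R2 := R2 + 1/6·R3
  [ 1  2  -6  0 ]
  [ 0  0   1  0 ]
  [ 0  0   0  1 ]
  [ 0  0   0  0 ]
R1 := R1 + 6·R2
  [ 1  2  0  0 ]
  [ 0  0  1  0 ]
  [ 0  0  0  1 ]
  [ 0  0  0  0 ]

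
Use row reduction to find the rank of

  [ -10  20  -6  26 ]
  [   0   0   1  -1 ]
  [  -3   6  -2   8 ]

ρ1 → -1/10·ρ1
  [  1  -2  3/5  -13/5 ]
  [  0   0    1     -1 ]
  [ -3   6   -2      8 ]
ρ3 → ρ3 + 3·ρ1
  [ 1  -2   3/5  -13/5 ]
  [ 0   0     1     -1 ]
  [ 0   0  -1/5    1/5 ]
ρ3 → ρ3 + 1/5·ρ2
  [ 1  -2  3/5  -13/5 ]
  [ 0   0    1     -1 ]
  [ 0   0    0      0 ]
ρ1 → ρ1 − 3/5·ρ2
  [ 1  -2  0  -2 ]
  [ 0   0  1  -1 ]
  [ 0   0  0   0 ]
The reduced form has 2 nonzero rows.

rank = 2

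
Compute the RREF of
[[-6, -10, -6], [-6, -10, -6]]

[[1, 5/3, 1], [0, 0, 0]]

ρ1 -> -1/6·ρ1
  [  1  5/3   1 ]
  [ -6  -10  -6 ]
ρ2 -> ρ2 + 6·ρ1
  [ 1  5/3  1 ]
  [ 0    0  0 ]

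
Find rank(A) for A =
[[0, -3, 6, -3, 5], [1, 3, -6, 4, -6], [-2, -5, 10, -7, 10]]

rank = 3

r1 <=> r2
r3 ← r3 + 2·r1
r2 ← -1/3·r2
r3 ← r3 − r2
r3 ← -3·r3
r2 ← r2 + 5/3·r3
r1 ← r1 + 6·r3
r1 ← r1 − 3·r2
The reduced form has 3 nonzero rows.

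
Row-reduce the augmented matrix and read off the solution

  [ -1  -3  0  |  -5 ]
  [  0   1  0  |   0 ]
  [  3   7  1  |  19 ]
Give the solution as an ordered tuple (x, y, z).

ρ1 → -1·ρ1
  [ 1  3  0  |   5 ]
  [ 0  1  0  |   0 ]
  [ 3  7  1  |  19 ]
ρ3 → ρ3 − 3·ρ1
  [ 1   3  0  |  5 ]
  [ 0   1  0  |  0 ]
  [ 0  -2  1  |  4 ]
ρ3 → ρ3 + 2·ρ2
  [ 1  3  0  |  5 ]
  [ 0  1  0  |  0 ]
  [ 0  0  1  |  4 ]
ρ1 → ρ1 − 3·ρ2
  [ 1  0  0  |  5 ]
  [ 0  1  0  |  0 ]
  [ 0  0  1  |  4 ]
Reading off the last column: x = 5, y = 0, z = 4.

(5, 0, 4)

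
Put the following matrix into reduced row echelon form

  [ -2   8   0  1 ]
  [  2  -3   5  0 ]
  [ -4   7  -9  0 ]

[[1, 0, 4, 0], [0, 1, 1, 0], [0, 0, 0, 1]]

R1 -> -1/2·R1
  [  1  -4   0  -1/2 ]
  [  2  -3   5     0 ]
  [ -4   7  -9     0 ]
R2 -> R2 − 2·R1
  [  1  -4   0  -1/2 ]
  [  0   5   5     1 ]
  [ -4   7  -9     0 ]
R3 -> R3 + 4·R1
  [ 1  -4   0  -1/2 ]
  [ 0   5   5     1 ]
  [ 0  -9  -9    -2 ]
R2 -> 1/5·R2
  [ 1  -4   0  -1/2 ]
  [ 0   1   1   1/5 ]
  [ 0  -9  -9    -2 ]
R3 -> R3 + 9·R2
  [ 1  -4  0  -1/2 ]
  [ 0   1  1   1/5 ]
  [ 0   0  0  -1/5 ]
R3 -> -5·R3
  [ 1  -4  0  -1/2 ]
  [ 0   1  1   1/5 ]
  [ 0   0  0     1 ]
R2 -> R2 − 1/5·R3
  [ 1  -4  0  -1/2 ]
  [ 0   1  1     0 ]
  [ 0   0  0     1 ]
R1 -> R1 + 1/2·R3
  [ 1  -4  0  0 ]
  [ 0   1  1  0 ]
  [ 0   0  0  1 ]
R1 -> R1 + 4·R2
  [ 1  0  4  0 ]
  [ 0  1  1  0 ]
  [ 0  0  0  1 ]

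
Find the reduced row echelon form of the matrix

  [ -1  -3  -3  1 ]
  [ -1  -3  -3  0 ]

[[1, 3, 3, 0], [0, 0, 0, 1]]

R1 -> -1·R1
  [  1   3   3  -1 ]
  [ -1  -3  -3   0 ]
R2 -> R2 + R1
  [ 1  3  3  -1 ]
  [ 0  0  0  -1 ]
R2 -> -1·R2
  [ 1  3  3  -1 ]
  [ 0  0  0   1 ]
R1 -> R1 + R2
  [ 1  3  3  0 ]
  [ 0  0  0  1 ]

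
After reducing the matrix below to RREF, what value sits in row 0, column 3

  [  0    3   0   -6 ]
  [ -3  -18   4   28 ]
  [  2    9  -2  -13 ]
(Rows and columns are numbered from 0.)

ρ1 <-> ρ2
  [ -3  -18   4   28 ]
  [  0    3   0   -6 ]
  [  2    9  -2  -13 ]
ρ1 ← -1/3·ρ1
  [ 1  6  -4/3  -28/3 ]
  [ 0  3     0     -6 ]
  [ 2  9    -2    -13 ]
ρ3 ← ρ3 − 2·ρ1
  [ 1   6  -4/3  -28/3 ]
  [ 0   3     0     -6 ]
  [ 0  -3   2/3   17/3 ]
ρ2 ← 1/3·ρ2
  [ 1   6  -4/3  -28/3 ]
  [ 0   1     0     -2 ]
  [ 0  -3   2/3   17/3 ]
ρ3 ← ρ3 + 3·ρ2
  [ 1  6  -4/3  -28/3 ]
  [ 0  1     0     -2 ]
  [ 0  0   2/3   -1/3 ]
ρ3 ← 3/2·ρ3
  [ 1  6  -4/3  -28/3 ]
  [ 0  1     0     -2 ]
  [ 0  0     1   -1/2 ]
ρ1 ← ρ1 + 4/3·ρ3
  [ 1  6  0   -10 ]
  [ 0  1  0    -2 ]
  [ 0  0  1  -1/2 ]
ρ1 ← ρ1 − 6·ρ2
  [ 1  0  0     2 ]
  [ 0  1  0    -2 ]
  [ 0  0  1  -1/2 ]

2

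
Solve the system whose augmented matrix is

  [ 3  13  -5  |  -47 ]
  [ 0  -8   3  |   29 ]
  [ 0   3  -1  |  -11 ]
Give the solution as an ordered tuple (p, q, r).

(0, -4, -1)

r1 := 1/3·r1
  [ 1  13/3  -5/3  |  -47/3 ]
  [ 0    -8     3  |     29 ]
  [ 0     3    -1  |    -11 ]
r2 := -1/8·r2
  [ 1  13/3  -5/3  |  -47/3 ]
  [ 0     1  -3/8  |  -29/8 ]
  [ 0     3    -1  |    -11 ]
r3 := r3 − 3·r2
  [ 1  13/3  -5/3  |  -47/3 ]
  [ 0     1  -3/8  |  -29/8 ]
  [ 0     0   1/8  |   -1/8 ]
r3 := 8·r3
  [ 1  13/3  -5/3  |  -47/3 ]
  [ 0     1  -3/8  |  -29/8 ]
  [ 0     0     1  |     -1 ]
r2 := r2 + 3/8·r3
  [ 1  13/3  -5/3  |  -47/3 ]
  [ 0     1     0  |     -4 ]
  [ 0     0     1  |     -1 ]
r1 := r1 + 5/3·r3
  [ 1  13/3  0  |  -52/3 ]
  [ 0     1  0  |     -4 ]
  [ 0     0  1  |     -1 ]
r1 := r1 − 13/3·r2
  [ 1  0  0  |   0 ]
  [ 0  1  0  |  -4 ]
  [ 0  0  1  |  -1 ]
Reading off the last column: p = 0, q = -4, r = -1.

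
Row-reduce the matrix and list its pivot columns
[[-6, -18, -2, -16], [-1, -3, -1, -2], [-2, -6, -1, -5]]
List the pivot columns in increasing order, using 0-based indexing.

r1 ← -1/6·r1
  [  1   3  1/3  8/3 ]
  [ -1  -3   -1   -2 ]
  [ -2  -6   -1   -5 ]
r2 ← r2 + r1
  [  1   3   1/3  8/3 ]
  [  0   0  -2/3  2/3 ]
  [ -2  -6    -1   -5 ]
r3 ← r3 + 2·r1
  [ 1  3   1/3  8/3 ]
  [ 0  0  -2/3  2/3 ]
  [ 0  0  -1/3  1/3 ]
r2 ← -3/2·r2
  [ 1  3   1/3  8/3 ]
  [ 0  0     1   -1 ]
  [ 0  0  -1/3  1/3 ]
r3 ← r3 + 1/3·r2
  [ 1  3  1/3  8/3 ]
  [ 0  0    1   -1 ]
  [ 0  0    0    0 ]
r1 ← r1 − 1/3·r2
  [ 1  3  0   3 ]
  [ 0  0  1  -1 ]
  [ 0  0  0   0 ]
Pivot columns are the columns containing a leading 1.

0, 2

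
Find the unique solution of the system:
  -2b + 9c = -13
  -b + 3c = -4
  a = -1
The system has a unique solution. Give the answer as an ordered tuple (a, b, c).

Form the augmented matrix and row-reduce:
  [ 0  -2  9  |  -13 ]
  [ 0  -1  3  |   -4 ]
  [ 1   0  0  |   -1 ]
R1 <=> R3
  [ 1   0  0  |   -1 ]
  [ 0  -1  3  |   -4 ]
  [ 0  -2  9  |  -13 ]
R2 → -1·R2
  [ 1   0   0  |   -1 ]
  [ 0   1  -3  |    4 ]
  [ 0  -2   9  |  -13 ]
R3 → R3 + 2·R2
  [ 1  0   0  |  -1 ]
  [ 0  1  -3  |   4 ]
  [ 0  0   3  |  -5 ]
R3 → 1/3·R3
  [ 1  0   0  |    -1 ]
  [ 0  1  -3  |     4 ]
  [ 0  0   1  |  -5/3 ]
R2 → R2 + 3·R3
  [ 1  0  0  |    -1 ]
  [ 0  1  0  |    -1 ]
  [ 0  0  1  |  -5/3 ]
Reading off the last column: a = -1, b = -1, c = -5/3.

(-1, -1, -5/3)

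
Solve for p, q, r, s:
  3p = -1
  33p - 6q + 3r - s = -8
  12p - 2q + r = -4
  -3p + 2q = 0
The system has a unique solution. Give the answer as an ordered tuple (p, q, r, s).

Form the augmented matrix and row-reduce:
  [  3   0  0   0  |  -1 ]
  [ 33  -6  3  -1  |  -8 ]
  [ 12  -2  1   0  |  -4 ]
  [ -3   2  0   0  |   0 ]
R1 → 1/3·R1
  [  1   0  0   0  |  -1/3 ]
  [ 33  -6  3  -1  |    -8 ]
  [ 12  -2  1   0  |    -4 ]
  [ -3   2  0   0  |     0 ]
R2 → R2 − 33·R1
  [  1   0  0   0  |  -1/3 ]
  [  0  -6  3  -1  |     3 ]
  [ 12  -2  1   0  |    -4 ]
  [ -3   2  0   0  |     0 ]
R3 → R3 − 12·R1
  [  1   0  0   0  |  -1/3 ]
  [  0  -6  3  -1  |     3 ]
  [  0  -2  1   0  |     0 ]
  [ -3   2  0   0  |     0 ]
R4 → R4 + 3·R1
  [ 1   0  0   0  |  -1/3 ]
  [ 0  -6  3  -1  |     3 ]
  [ 0  -2  1   0  |     0 ]
  [ 0   2  0   0  |    -1 ]
R2 → -1/6·R2
  [ 1   0     0    0  |  -1/3 ]
  [ 0   1  -1/2  1/6  |  -1/2 ]
  [ 0  -2     1    0  |     0 ]
  [ 0   2     0    0  |    -1 ]
R3 → R3 + 2·R2
  [ 1  0     0    0  |  -1/3 ]
  [ 0  1  -1/2  1/6  |  -1/2 ]
  [ 0  0     0  1/3  |    -1 ]
  [ 0  2     0    0  |    -1 ]
R4 → R4 − 2·R2
  [ 1  0     0     0  |  -1/3 ]
  [ 0  1  -1/2   1/6  |  -1/2 ]
  [ 0  0     0   1/3  |    -1 ]
  [ 0  0     1  -1/3  |     0 ]
R3 ↔ R4
  [ 1  0     0     0  |  -1/3 ]
  [ 0  1  -1/2   1/6  |  -1/2 ]
  [ 0  0     1  -1/3  |     0 ]
  [ 0  0     0   1/3  |    -1 ]
R4 → 3·R4
  [ 1  0     0     0  |  -1/3 ]
  [ 0  1  -1/2   1/6  |  -1/2 ]
  [ 0  0     1  -1/3  |     0 ]
  [ 0  0     0     1  |    -3 ]
R3 → R3 + 1/3·R4
  [ 1  0     0    0  |  -1/3 ]
  [ 0  1  -1/2  1/6  |  -1/2 ]
  [ 0  0     1    0  |    -1 ]
  [ 0  0     0    1  |    -3 ]
R2 → R2 − 1/6·R4
  [ 1  0     0  0  |  -1/3 ]
  [ 0  1  -1/2  0  |     0 ]
  [ 0  0     1  0  |    -1 ]
  [ 0  0     0  1  |    -3 ]
R2 → R2 + 1/2·R3
  [ 1  0  0  0  |  -1/3 ]
  [ 0  1  0  0  |  -1/2 ]
  [ 0  0  1  0  |    -1 ]
  [ 0  0  0  1  |    -3 ]
Reading off the last column: p = -1/3, q = -1/2, r = -1, s = -3.

(-1/3, -1/2, -1, -3)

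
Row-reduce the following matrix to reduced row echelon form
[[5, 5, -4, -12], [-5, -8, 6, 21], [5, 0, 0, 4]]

r1 → 1/5·r1
  [  1   1  -4/5  -12/5 ]
  [ -5  -8     6     21 ]
  [  5   0     0      4 ]
r2 → r2 + 5·r1
  [ 1   1  -4/5  -12/5 ]
  [ 0  -3     2      9 ]
  [ 5   0     0      4 ]
r3 → r3 − 5·r1
  [ 1   1  -4/5  -12/5 ]
  [ 0  -3     2      9 ]
  [ 0  -5     4     16 ]
r2 → -1/3·r2
  [ 1   1  -4/5  -12/5 ]
  [ 0   1  -2/3     -3 ]
  [ 0  -5     4     16 ]
r3 → r3 + 5·r2
  [ 1  1  -4/5  -12/5 ]
  [ 0  1  -2/3     -3 ]
  [ 0  0   2/3      1 ]
r3 → 3/2·r3
  [ 1  1  -4/5  -12/5 ]
  [ 0  1  -2/3     -3 ]
  [ 0  0     1    3/2 ]
r2 → r2 + 2/3·r3
  [ 1  1  -4/5  -12/5 ]
  [ 0  1     0     -2 ]
  [ 0  0     1    3/2 ]
r1 → r1 + 4/5·r3
  [ 1  1  0  -6/5 ]
  [ 0  1  0    -2 ]
  [ 0  0  1   3/2 ]
r1 → r1 − r2
  [ 1  0  0  4/5 ]
  [ 0  1  0   -2 ]
  [ 0  0  1  3/2 ]

[[1, 0, 0, 4/5], [0, 1, 0, -2], [0, 0, 1, 3/2]]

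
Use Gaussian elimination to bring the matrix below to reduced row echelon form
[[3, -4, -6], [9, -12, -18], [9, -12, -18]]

R1 -> 1/3·R1
  [ 1  -4/3   -2 ]
  [ 9   -12  -18 ]
  [ 9   -12  -18 ]
R2 -> R2 − 9·R1
  [ 1  -4/3   -2 ]
  [ 0     0    0 ]
  [ 9   -12  -18 ]
R3 -> R3 − 9·R1
  [ 1  -4/3  -2 ]
  [ 0     0   0 ]
  [ 0     0   0 ]

[[1, -4/3, -2], [0, 0, 0], [0, 0, 0]]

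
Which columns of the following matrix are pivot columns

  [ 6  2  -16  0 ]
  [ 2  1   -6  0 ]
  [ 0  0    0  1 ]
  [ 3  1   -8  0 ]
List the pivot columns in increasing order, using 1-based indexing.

r1 ← 1/6·r1
  [ 1  1/3  -8/3  0 ]
  [ 2    1    -6  0 ]
  [ 0    0     0  1 ]
  [ 3    1    -8  0 ]
r2 ← r2 − 2·r1
  [ 1  1/3  -8/3  0 ]
  [ 0  1/3  -2/3  0 ]
  [ 0    0     0  1 ]
  [ 3    1    -8  0 ]
r4 ← r4 − 3·r1
  [ 1  1/3  -8/3  0 ]
  [ 0  1/3  -2/3  0 ]
  [ 0    0     0  1 ]
  [ 0    0     0  0 ]
r2 ← 3·r2
  [ 1  1/3  -8/3  0 ]
  [ 0    1    -2  0 ]
  [ 0    0     0  1 ]
  [ 0    0     0  0 ]
r1 ← r1 − 1/3·r2
  [ 1  0  -2  0 ]
  [ 0  1  -2  0 ]
  [ 0  0   0  1 ]
  [ 0  0   0  0 ]
Pivot columns are the columns containing a leading 1.

1, 2, 4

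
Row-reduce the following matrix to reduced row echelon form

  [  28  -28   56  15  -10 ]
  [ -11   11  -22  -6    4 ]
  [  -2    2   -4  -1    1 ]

r1 → 1/28·r1
  [   1  -1    2  15/28  -5/14 ]
  [ -11  11  -22     -6      4 ]
  [  -2   2   -4     -1      1 ]
r2 → r2 + 11·r1
  [  1  -1   2  15/28  -5/14 ]
  [  0   0   0  -3/28   1/14 ]
  [ -2   2  -4     -1      1 ]
r3 → r3 + 2·r1
  [ 1  -1  2  15/28  -5/14 ]
  [ 0   0  0  -3/28   1/14 ]
  [ 0   0  0   1/14    2/7 ]
r2 → -28/3·r2
  [ 1  -1  2  15/28  -5/14 ]
  [ 0   0  0      1   -2/3 ]
  [ 0   0  0   1/14    2/7 ]
r3 → r3 − 1/14·r2
  [ 1  -1  2  15/28  -5/14 ]
  [ 0   0  0      1   -2/3 ]
  [ 0   0  0      0    1/3 ]
r3 → 3·r3
  [ 1  -1  2  15/28  -5/14 ]
  [ 0   0  0      1   -2/3 ]
  [ 0   0  0      0      1 ]
r2 → r2 + 2/3·r3
  [ 1  -1  2  15/28  -5/14 ]
  [ 0   0  0      1      0 ]
  [ 0   0  0      0      1 ]
r1 → r1 + 5/14·r3
  [ 1  -1  2  15/28  0 ]
  [ 0   0  0      1  0 ]
  [ 0   0  0      0  1 ]
r1 → r1 − 15/28·r2
  [ 1  -1  2  0  0 ]
  [ 0   0  0  1  0 ]
  [ 0   0  0  0  1 ]

[[1, -1, 2, 0, 0], [0, 0, 0, 1, 0], [0, 0, 0, 0, 1]]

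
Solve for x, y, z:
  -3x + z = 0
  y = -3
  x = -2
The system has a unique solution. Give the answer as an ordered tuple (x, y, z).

Form the augmented matrix and row-reduce:
  [ -3  0  1  |   0 ]
  [  0  1  0  |  -3 ]
  [  1  0  0  |  -2 ]
r1 → -1/3·r1
  [ 1  0  -1/3  |   0 ]
  [ 0  1     0  |  -3 ]
  [ 1  0     0  |  -2 ]
r3 → r3 − r1
  [ 1  0  -1/3  |   0 ]
  [ 0  1     0  |  -3 ]
  [ 0  0   1/3  |  -2 ]
r3 → 3·r3
  [ 1  0  -1/3  |   0 ]
  [ 0  1     0  |  -3 ]
  [ 0  0     1  |  -6 ]
r1 → r1 + 1/3·r3
  [ 1  0  0  |  -2 ]
  [ 0  1  0  |  -3 ]
  [ 0  0  1  |  -6 ]
Reading off the last column: x = -2, y = -3, z = -6.

(-2, -3, -6)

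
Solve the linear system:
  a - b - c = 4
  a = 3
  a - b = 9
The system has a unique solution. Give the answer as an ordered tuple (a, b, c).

Form the augmented matrix and row-reduce:
  [ 1  -1  -1  |  4 ]
  [ 1   0   0  |  3 ]
  [ 1  -1   0  |  9 ]
Subtract ρ1 from ρ2.
  [ 1  -1  -1  |   4 ]
  [ 0   1   1  |  -1 ]
  [ 1  -1   0  |   9 ]
Subtract ρ1 from ρ3.
  [ 1  -1  -1  |   4 ]
  [ 0   1   1  |  -1 ]
  [ 0   0   1  |   5 ]
Subtract ρ3 from ρ2.
  [ 1  -1  -1  |   4 ]
  [ 0   1   0  |  -6 ]
  [ 0   0   1  |   5 ]
Add ρ3 to ρ1.
  [ 1  -1  0  |   9 ]
  [ 0   1  0  |  -6 ]
  [ 0   0  1  |   5 ]
Add ρ2 to ρ1.
  [ 1  0  0  |   3 ]
  [ 0  1  0  |  -6 ]
  [ 0  0  1  |   5 ]
Reading off the last column: a = 3, b = -6, c = 5.

(3, -6, 5)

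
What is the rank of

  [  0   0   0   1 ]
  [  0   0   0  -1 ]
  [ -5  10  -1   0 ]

R1 ↔ R3
  [ -5  10  -1   0 ]
  [  0   0   0  -1 ]
  [  0   0   0   1 ]
R1 ← -1/5·R1
  [ 1  -2  1/5   0 ]
  [ 0   0    0  -1 ]
  [ 0   0    0   1 ]
R2 ← -1·R2
  [ 1  -2  1/5  0 ]
  [ 0   0    0  1 ]
  [ 0   0    0  1 ]
R3 ← R3 − R2
  [ 1  -2  1/5  0 ]
  [ 0   0    0  1 ]
  [ 0   0    0  0 ]
The reduced form has 2 nonzero rows.

rank = 2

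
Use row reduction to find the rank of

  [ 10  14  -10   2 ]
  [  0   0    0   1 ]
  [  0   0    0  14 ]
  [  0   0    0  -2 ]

r1 → 1/10·r1
  [ 1  7/5  -1  1/5 ]
  [ 0    0   0    1 ]
  [ 0    0   0   14 ]
  [ 0    0   0   -2 ]
r3 → r3 − 14·r2
  [ 1  7/5  -1  1/5 ]
  [ 0    0   0    1 ]
  [ 0    0   0    0 ]
  [ 0    0   0   -2 ]
r4 → r4 + 2·r2
  [ 1  7/5  -1  1/5 ]
  [ 0    0   0    1 ]
  [ 0    0   0    0 ]
  [ 0    0   0    0 ]
r1 → r1 − 1/5·r2
  [ 1  7/5  -1  0 ]
  [ 0    0   0  1 ]
  [ 0    0   0  0 ]
  [ 0    0   0  0 ]
The reduced form has 2 nonzero rows.

rank = 2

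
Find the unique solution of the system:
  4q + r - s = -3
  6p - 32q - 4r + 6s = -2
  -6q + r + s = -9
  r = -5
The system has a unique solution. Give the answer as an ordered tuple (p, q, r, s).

(-1/3, 1, -5, 2)

Form the augmented matrix and row-reduce:
  [ 0    4   1  -1  |  -3 ]
  [ 6  -32  -4   6  |  -2 ]
  [ 0   -6   1   1  |  -9 ]
  [ 0    0   1   0  |  -5 ]
R1 ↔ R2
  [ 6  -32  -4   6  |  -2 ]
  [ 0    4   1  -1  |  -3 ]
  [ 0   -6   1   1  |  -9 ]
  [ 0    0   1   0  |  -5 ]
R1 := 1/6·R1
  [ 1  -16/3  -2/3   1  |  -1/3 ]
  [ 0      4     1  -1  |    -3 ]
  [ 0     -6     1   1  |    -9 ]
  [ 0      0     1   0  |    -5 ]
R2 := 1/4·R2
  [ 1  -16/3  -2/3     1  |  -1/3 ]
  [ 0      1   1/4  -1/4  |  -3/4 ]
  [ 0     -6     1     1  |    -9 ]
  [ 0      0     1     0  |    -5 ]
R3 := R3 + 6·R2
  [ 1  -16/3  -2/3     1  |   -1/3 ]
  [ 0      1   1/4  -1/4  |   -3/4 ]
  [ 0      0   5/2  -1/2  |  -27/2 ]
  [ 0      0     1     0  |     -5 ]
R3 := 2/5·R3
  [ 1  -16/3  -2/3     1  |   -1/3 ]
  [ 0      1   1/4  -1/4  |   -3/4 ]
  [ 0      0     1  -1/5  |  -27/5 ]
  [ 0      0     1     0  |     -5 ]
R4 := R4 − R3
  [ 1  -16/3  -2/3     1  |   -1/3 ]
  [ 0      1   1/4  -1/4  |   -3/4 ]
  [ 0      0     1  -1/5  |  -27/5 ]
  [ 0      0     0   1/5  |    2/5 ]
R4 := 5·R4
  [ 1  -16/3  -2/3     1  |   -1/3 ]
  [ 0      1   1/4  -1/4  |   -3/4 ]
  [ 0      0     1  -1/5  |  -27/5 ]
  [ 0      0     0     1  |      2 ]
R3 := R3 + 1/5·R4
  [ 1  -16/3  -2/3     1  |  -1/3 ]
  [ 0      1   1/4  -1/4  |  -3/4 ]
  [ 0      0     1     0  |    -5 ]
  [ 0      0     0     1  |     2 ]
R2 := R2 + 1/4·R4
  [ 1  -16/3  -2/3  1  |  -1/3 ]
  [ 0      1   1/4  0  |  -1/4 ]
  [ 0      0     1  0  |    -5 ]
  [ 0      0     0  1  |     2 ]
R1 := R1 − R4
  [ 1  -16/3  -2/3  0  |  -7/3 ]
  [ 0      1   1/4  0  |  -1/4 ]
  [ 0      0     1  0  |    -5 ]
  [ 0      0     0  1  |     2 ]
R2 := R2 − 1/4·R3
  [ 1  -16/3  -2/3  0  |  -7/3 ]
  [ 0      1     0  0  |     1 ]
  [ 0      0     1  0  |    -5 ]
  [ 0      0     0  1  |     2 ]
R1 := R1 + 2/3·R3
  [ 1  -16/3  0  0  |  -17/3 ]
  [ 0      1  0  0  |      1 ]
  [ 0      0  1  0  |     -5 ]
  [ 0      0  0  1  |      2 ]
R1 := R1 + 16/3·R2
  [ 1  0  0  0  |  -1/3 ]
  [ 0  1  0  0  |     1 ]
  [ 0  0  1  0  |    -5 ]
  [ 0  0  0  1  |     2 ]
Reading off the last column: p = -1/3, q = 1, r = -5, s = 2.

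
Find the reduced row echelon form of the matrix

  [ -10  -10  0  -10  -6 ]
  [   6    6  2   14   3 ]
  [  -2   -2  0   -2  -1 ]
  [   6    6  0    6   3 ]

[[1, 1, 0, 1, 0], [0, 0, 1, 4, 0], [0, 0, 0, 0, 1], [0, 0, 0, 0, 0]]

Multiply r1 by -1/10.
  [  1   1  0   1  3/5 ]
  [  6   6  2  14    3 ]
  [ -2  -2  0  -2   -1 ]
  [  6   6  0   6    3 ]
Subtract 6 times r1 from r2.
  [  1   1  0   1   3/5 ]
  [  0   0  2   8  -3/5 ]
  [ -2  -2  0  -2    -1 ]
  [  6   6  0   6     3 ]
Add 2 times r1 to r3.
  [ 1  1  0  1   3/5 ]
  [ 0  0  2  8  -3/5 ]
  [ 0  0  0  0   1/5 ]
  [ 6  6  0  6     3 ]
Subtract 6 times r1 from r4.
  [ 1  1  0  1   3/5 ]
  [ 0  0  2  8  -3/5 ]
  [ 0  0  0  0   1/5 ]
  [ 0  0  0  0  -3/5 ]
Multiply r2 by 1/2.
  [ 1  1  0  1    3/5 ]
  [ 0  0  1  4  -3/10 ]
  [ 0  0  0  0    1/5 ]
  [ 0  0  0  0   -3/5 ]
Multiply r3 by 5.
  [ 1  1  0  1    3/5 ]
  [ 0  0  1  4  -3/10 ]
  [ 0  0  0  0      1 ]
  [ 0  0  0  0   -3/5 ]
Add 3/5 times r3 to r4.
  [ 1  1  0  1    3/5 ]
  [ 0  0  1  4  -3/10 ]
  [ 0  0  0  0      1 ]
  [ 0  0  0  0      0 ]
Add 3/10 times r3 to r2.
  [ 1  1  0  1  3/5 ]
  [ 0  0  1  4    0 ]
  [ 0  0  0  0    1 ]
  [ 0  0  0  0    0 ]
Subtract 3/5 times r3 from r1.
  [ 1  1  0  1  0 ]
  [ 0  0  1  4  0 ]
  [ 0  0  0  0  1 ]
  [ 0  0  0  0  0 ]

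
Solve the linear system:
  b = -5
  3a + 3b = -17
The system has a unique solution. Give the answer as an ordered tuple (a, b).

Form the augmented matrix and row-reduce:
  [ 0  1  |   -5 ]
  [ 3  3  |  -17 ]
r1 <-> r2
  [ 3  3  |  -17 ]
  [ 0  1  |   -5 ]
r1 → 1/3·r1
  [ 1  1  |  -17/3 ]
  [ 0  1  |     -5 ]
r1 → r1 − r2
  [ 1  0  |  -2/3 ]
  [ 0  1  |    -5 ]
Reading off the last column: a = -2/3, b = -5.

(-2/3, -5)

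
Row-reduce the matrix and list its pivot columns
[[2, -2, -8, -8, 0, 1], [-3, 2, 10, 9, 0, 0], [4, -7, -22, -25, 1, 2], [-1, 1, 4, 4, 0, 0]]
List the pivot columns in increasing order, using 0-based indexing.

ρ1 → 1/2·ρ1
ρ2 → ρ2 + 3·ρ1
ρ3 → ρ3 − 4·ρ1
ρ4 → ρ4 + ρ1
ρ2 → -1·ρ2
ρ3 → ρ3 + 3·ρ2
ρ4 → 2·ρ4
ρ3 → ρ3 + 9/2·ρ4
ρ2 → ρ2 + 3/2·ρ4
ρ1 → ρ1 − 1/2·ρ4
ρ1 → ρ1 + ρ2
Pivot columns are the columns containing a leading 1.

0, 1, 4, 5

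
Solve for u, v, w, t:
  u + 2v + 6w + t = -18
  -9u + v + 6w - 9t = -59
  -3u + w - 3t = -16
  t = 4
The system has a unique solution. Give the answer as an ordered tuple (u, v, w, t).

(0, 1, -4, 4)

Form the augmented matrix and row-reduce:
  [  1  2  6   1  |  -18 ]
  [ -9  1  6  -9  |  -59 ]
  [ -3  0  1  -3  |  -16 ]
  [  0  0  0   1  |    4 ]
r2 -> r2 + 9·r1
r3 -> r3 + 3·r1
r2 -> 1/19·r2
r3 -> r3 − 6·r2
r3 -> 19·r3
r1 -> r1 − r4
r2 -> r2 − 60/19·r3
r1 -> r1 − 6·r3
r1 -> r1 − 2·r2
Reading off the last column: u = 0, v = 1, w = -4, t = 4.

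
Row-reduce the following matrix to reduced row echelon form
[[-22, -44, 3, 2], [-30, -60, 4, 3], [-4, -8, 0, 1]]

[[1, 2, 0, 0], [0, 0, 1, 0], [0, 0, 0, 1]]

Multiply R1 by -1/22.
Add 30 times R1 to R2.
Add 4 times R1 to R3.
Multiply R2 by -11.
Add 6/11 times R2 to R3.
Multiply R3 by -1.
Add 3 times R3 to R2.
Add 1/11 times R3 to R1.
Add 3/22 times R2 to R1.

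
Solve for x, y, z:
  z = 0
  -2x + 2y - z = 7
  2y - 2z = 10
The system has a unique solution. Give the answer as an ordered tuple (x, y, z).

(3/2, 5, 0)

Form the augmented matrix and row-reduce:
  [  0  0   1  |   0 ]
  [ -2  2  -1  |   7 ]
  [  0  2  -2  |  10 ]
Swap ρ1 and ρ2.
Multiply ρ1 by -1/2.
Swap ρ2 and ρ3.
Multiply ρ2 by 1/2.
Add ρ3 to ρ2.
Subtract 1/2 times ρ3 from ρ1.
Add ρ2 to ρ1.
Reading off the last column: x = 3/2, y = 5, z = 0.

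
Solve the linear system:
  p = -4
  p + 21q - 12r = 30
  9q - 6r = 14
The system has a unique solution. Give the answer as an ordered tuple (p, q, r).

(-4, 2, 2/3)

Form the augmented matrix and row-reduce:
  [ 1   0    0  |  -4 ]
  [ 1  21  -12  |  30 ]
  [ 0   9   -6  |  14 ]
ρ2 := ρ2 − ρ1
  [ 1   0    0  |  -4 ]
  [ 0  21  -12  |  34 ]
  [ 0   9   -6  |  14 ]
ρ2 := 1/21·ρ2
  [ 1  0     0  |     -4 ]
  [ 0  1  -4/7  |  34/21 ]
  [ 0  9    -6  |     14 ]
ρ3 := ρ3 − 9·ρ2
  [ 1  0     0  |     -4 ]
  [ 0  1  -4/7  |  34/21 ]
  [ 0  0  -6/7  |   -4/7 ]
ρ3 := -7/6·ρ3
  [ 1  0     0  |     -4 ]
  [ 0  1  -4/7  |  34/21 ]
  [ 0  0     1  |    2/3 ]
ρ2 := ρ2 + 4/7·ρ3
  [ 1  0  0  |   -4 ]
  [ 0  1  0  |    2 ]
  [ 0  0  1  |  2/3 ]
Reading off the last column: p = -4, q = 2, r = 2/3.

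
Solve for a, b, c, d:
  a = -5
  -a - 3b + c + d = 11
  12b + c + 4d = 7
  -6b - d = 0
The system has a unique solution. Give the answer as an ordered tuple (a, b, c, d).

(-5, -1/3, 3, 2)

Form the augmented matrix and row-reduce:
  [  1   0  0   0  |  -5 ]
  [ -1  -3  1   1  |  11 ]
  [  0  12  1   4  |   7 ]
  [  0  -6  0  -1  |   0 ]
r2 ← r2 + r1
  [ 1   0  0   0  |  -5 ]
  [ 0  -3  1   1  |   6 ]
  [ 0  12  1   4  |   7 ]
  [ 0  -6  0  -1  |   0 ]
r2 ← -1/3·r2
  [ 1   0     0     0  |  -5 ]
  [ 0   1  -1/3  -1/3  |  -2 ]
  [ 0  12     1     4  |   7 ]
  [ 0  -6     0    -1  |   0 ]
r3 ← r3 − 12·r2
  [ 1   0     0     0  |  -5 ]
  [ 0   1  -1/3  -1/3  |  -2 ]
  [ 0   0     5     8  |  31 ]
  [ 0  -6     0    -1  |   0 ]
r4 ← r4 + 6·r2
  [ 1  0     0     0  |   -5 ]
  [ 0  1  -1/3  -1/3  |   -2 ]
  [ 0  0     5     8  |   31 ]
  [ 0  0    -2    -3  |  -12 ]
r3 ← 1/5·r3
  [ 1  0     0     0  |    -5 ]
  [ 0  1  -1/3  -1/3  |    -2 ]
  [ 0  0     1   8/5  |  31/5 ]
  [ 0  0    -2    -3  |   -12 ]
r4 ← r4 + 2·r3
  [ 1  0     0     0  |    -5 ]
  [ 0  1  -1/3  -1/3  |    -2 ]
  [ 0  0     1   8/5  |  31/5 ]
  [ 0  0     0   1/5  |   2/5 ]
r4 ← 5·r4
  [ 1  0     0     0  |    -5 ]
  [ 0  1  -1/3  -1/3  |    -2 ]
  [ 0  0     1   8/5  |  31/5 ]
  [ 0  0     0     1  |     2 ]
r3 ← r3 − 8/5·r4
  [ 1  0     0     0  |  -5 ]
  [ 0  1  -1/3  -1/3  |  -2 ]
  [ 0  0     1     0  |   3 ]
  [ 0  0     0     1  |   2 ]
r2 ← r2 + 1/3·r4
  [ 1  0     0  0  |    -5 ]
  [ 0  1  -1/3  0  |  -4/3 ]
  [ 0  0     1  0  |     3 ]
  [ 0  0     0  1  |     2 ]
r2 ← r2 + 1/3·r3
  [ 1  0  0  0  |    -5 ]
  [ 0  1  0  0  |  -1/3 ]
  [ 0  0  1  0  |     3 ]
  [ 0  0  0  1  |     2 ]
Reading off the last column: a = -5, b = -1/3, c = 3, d = 2.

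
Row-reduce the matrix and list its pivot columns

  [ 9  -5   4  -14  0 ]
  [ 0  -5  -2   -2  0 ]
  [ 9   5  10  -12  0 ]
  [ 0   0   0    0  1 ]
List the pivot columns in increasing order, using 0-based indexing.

0, 1, 2, 4

R1 -> 1/9·R1
  [ 1  -5/9  4/9  -14/9  0 ]
  [ 0    -5   -2     -2  0 ]
  [ 9     5   10    -12  0 ]
  [ 0     0    0      0  1 ]
R3 -> R3 − 9·R1
  [ 1  -5/9  4/9  -14/9  0 ]
  [ 0    -5   -2     -2  0 ]
  [ 0    10    6      2  0 ]
  [ 0     0    0      0  1 ]
R2 -> -1/5·R2
  [ 1  -5/9  4/9  -14/9  0 ]
  [ 0     1  2/5    2/5  0 ]
  [ 0    10    6      2  0 ]
  [ 0     0    0      0  1 ]
R3 -> R3 − 10·R2
  [ 1  -5/9  4/9  -14/9  0 ]
  [ 0     1  2/5    2/5  0 ]
  [ 0     0    2     -2  0 ]
  [ 0     0    0      0  1 ]
R3 -> 1/2·R3
  [ 1  -5/9  4/9  -14/9  0 ]
  [ 0     1  2/5    2/5  0 ]
  [ 0     0    1     -1  0 ]
  [ 0     0    0      0  1 ]
R2 -> R2 − 2/5·R3
  [ 1  -5/9  4/9  -14/9  0 ]
  [ 0     1    0    4/5  0 ]
  [ 0     0    1     -1  0 ]
  [ 0     0    0      0  1 ]
R1 -> R1 − 4/9·R3
  [ 1  -5/9  0  -10/9  0 ]
  [ 0     1  0    4/5  0 ]
  [ 0     0  1     -1  0 ]
  [ 0     0  0      0  1 ]
R1 -> R1 + 5/9·R2
  [ 1  0  0  -2/3  0 ]
  [ 0  1  0   4/5  0 ]
  [ 0  0  1    -1  0 ]
  [ 0  0  0     0  1 ]
Pivot columns are the columns containing a leading 1.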